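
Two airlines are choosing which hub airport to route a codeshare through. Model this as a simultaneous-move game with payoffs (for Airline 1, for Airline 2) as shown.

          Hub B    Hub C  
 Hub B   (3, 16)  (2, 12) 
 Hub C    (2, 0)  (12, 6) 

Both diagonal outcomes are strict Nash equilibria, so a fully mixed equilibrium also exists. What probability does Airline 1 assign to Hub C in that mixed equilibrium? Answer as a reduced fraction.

Airline 1's mix p on Hub B must make Airline 2 indifferent between Hub B and Hub C.
Airline 2's payoff from Hub B: 16p + 0(1−p). From Hub C: 12p + 6(1−p).
Set equal: 4p = 6(1−p) → p = 6/10 = 3/5.
Probability on Hub C is 1 − 3/5 = 2/5.

2/5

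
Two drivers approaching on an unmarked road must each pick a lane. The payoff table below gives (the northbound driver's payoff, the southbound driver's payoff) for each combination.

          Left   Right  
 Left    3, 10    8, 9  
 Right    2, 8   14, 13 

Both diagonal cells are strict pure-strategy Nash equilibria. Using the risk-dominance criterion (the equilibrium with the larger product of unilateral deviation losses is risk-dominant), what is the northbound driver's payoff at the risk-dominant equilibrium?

14

At both Left: the northbound driver loses 3 − 2 = 1 by deviating; the southbound driver loses 10 − 9 = 1. Product = 1·1 = 1.
At both Right: the northbound driver loses 14 − 8 = 6 by deviating; the southbound driver loses 13 − 8 = 5. Product = 6·5 = 30.
30 > 1, so both Right is risk-dominant. The northbound driver's payoff there is 14.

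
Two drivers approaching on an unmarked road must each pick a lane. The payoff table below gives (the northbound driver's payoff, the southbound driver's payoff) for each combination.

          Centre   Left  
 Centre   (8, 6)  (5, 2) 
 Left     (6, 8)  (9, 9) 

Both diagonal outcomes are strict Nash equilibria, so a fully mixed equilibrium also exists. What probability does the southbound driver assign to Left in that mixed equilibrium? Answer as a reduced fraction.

The southbound driver's mix q on Centre must make the northbound driver indifferent between Centre and Left.
The northbound driver's payoff from Centre: 8q + 5(1−q). From Left: 6q + 9(1−q).
Set equal: 2q = 4(1−q) → q = 4/6 = 2/3.
Probability on Left is 1 − 2/3 = 1/3.

1/3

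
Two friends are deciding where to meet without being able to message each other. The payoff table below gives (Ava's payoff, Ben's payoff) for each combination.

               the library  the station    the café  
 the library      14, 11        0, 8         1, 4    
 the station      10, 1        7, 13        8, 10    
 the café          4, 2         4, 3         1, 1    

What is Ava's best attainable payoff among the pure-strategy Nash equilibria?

Both the library is a pure NE (Ava: 14 ≥ 10; Ben: 11 ≥ 8). Ava gets 14.
Both the station is a pure NE (Ava: 7 ≥ 4; Ben: 13 ≥ 10). Ava gets 7.
Every other cell has a profitable deviation for at least one player. Highest of {14, 7} is 14.

14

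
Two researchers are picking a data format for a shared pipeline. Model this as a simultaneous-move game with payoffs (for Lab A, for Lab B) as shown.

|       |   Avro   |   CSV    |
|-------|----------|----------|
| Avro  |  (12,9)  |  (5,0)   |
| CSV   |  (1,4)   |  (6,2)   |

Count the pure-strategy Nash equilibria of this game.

1

Both Avro: Lab A gets 12 (best alternative 1); Lab B gets 9 (best alternative 0). Neither deviates — NE.
Both CSV is not a NE: Lab B would switch to Avro (4 > 2).
No other cell survives both best-response checks, so there is 1 pure NE.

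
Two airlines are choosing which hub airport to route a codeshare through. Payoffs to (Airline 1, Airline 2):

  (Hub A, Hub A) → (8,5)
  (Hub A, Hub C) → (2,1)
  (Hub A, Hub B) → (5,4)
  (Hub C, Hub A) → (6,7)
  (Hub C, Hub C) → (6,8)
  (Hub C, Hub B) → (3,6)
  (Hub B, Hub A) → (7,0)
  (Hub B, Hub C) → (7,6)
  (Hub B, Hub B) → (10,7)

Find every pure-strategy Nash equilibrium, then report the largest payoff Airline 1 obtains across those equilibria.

Both Hub A is a pure NE (Airline 1: 8 ≥ 7; Airline 2: 5 ≥ 4). Airline 1 gets 8.
Both Hub B is a pure NE (Airline 1: 10 ≥ 5; Airline 2: 7 ≥ 6). Airline 1 gets 10.
Every other cell has a profitable deviation for at least one player. Highest of {8, 10} is 10.

10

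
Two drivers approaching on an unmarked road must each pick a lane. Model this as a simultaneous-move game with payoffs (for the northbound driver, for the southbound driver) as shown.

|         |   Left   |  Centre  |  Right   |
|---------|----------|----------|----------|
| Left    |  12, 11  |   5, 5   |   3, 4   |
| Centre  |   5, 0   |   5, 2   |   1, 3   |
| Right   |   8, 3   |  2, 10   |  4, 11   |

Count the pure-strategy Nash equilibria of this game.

2

Both Left: the northbound driver gets 12 (best alternative 8); the southbound driver gets 11 (best alternative 5). Neither deviates — NE.
Both Right: the northbound driver gets 4 (best alternative 3); the southbound driver gets 11 (best alternative 10). Neither deviates — NE.
Both Centre is not a NE: the southbound driver would switch to Right (3 > 2).
No other cell survives both best-response checks, so there are 2 pure NE.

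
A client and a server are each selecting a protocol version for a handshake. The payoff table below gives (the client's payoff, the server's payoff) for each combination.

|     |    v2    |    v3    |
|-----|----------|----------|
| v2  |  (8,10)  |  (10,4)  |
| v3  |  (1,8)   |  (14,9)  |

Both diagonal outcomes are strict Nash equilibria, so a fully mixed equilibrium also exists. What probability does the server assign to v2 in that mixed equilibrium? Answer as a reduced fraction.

The server's mix q on v2 must make the client indifferent between v2 and v3.
The client's payoff from v2: 8q + 10(1−q). From v3: 1q + 14(1−q).
Set equal: 7q = 4(1−q) → q = 4/11.

4/11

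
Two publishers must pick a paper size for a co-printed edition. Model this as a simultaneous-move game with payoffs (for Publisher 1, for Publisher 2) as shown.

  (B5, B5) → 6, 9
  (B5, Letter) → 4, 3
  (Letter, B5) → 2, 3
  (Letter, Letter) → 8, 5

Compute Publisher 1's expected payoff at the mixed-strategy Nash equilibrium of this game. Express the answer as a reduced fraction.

5

Publisher 2 mixes with probability q on B5, chosen so Publisher 1 is indifferent: 6q + 4(1−q) = 2q + 8(1−q) gives q = 1/2.
Publisher 1's expected payoff (from either row, since indifferent) is 6·1/2 + 4·1/2 = 5.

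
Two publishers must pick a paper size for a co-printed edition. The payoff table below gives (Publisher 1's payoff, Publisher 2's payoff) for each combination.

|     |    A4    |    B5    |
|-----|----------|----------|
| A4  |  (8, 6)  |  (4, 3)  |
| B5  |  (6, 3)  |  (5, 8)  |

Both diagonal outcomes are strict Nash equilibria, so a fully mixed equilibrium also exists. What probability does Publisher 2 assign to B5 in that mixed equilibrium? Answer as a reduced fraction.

Publisher 2's mix q on A4 must make Publisher 1 indifferent between A4 and B5.
Publisher 1's payoff from A4: 8q + 4(1−q). From B5: 6q + 5(1−q).
Set equal: 2q = 1(1−q) → q = 1/3.
Probability on B5 is 1 − 1/3 = 2/3.

2/3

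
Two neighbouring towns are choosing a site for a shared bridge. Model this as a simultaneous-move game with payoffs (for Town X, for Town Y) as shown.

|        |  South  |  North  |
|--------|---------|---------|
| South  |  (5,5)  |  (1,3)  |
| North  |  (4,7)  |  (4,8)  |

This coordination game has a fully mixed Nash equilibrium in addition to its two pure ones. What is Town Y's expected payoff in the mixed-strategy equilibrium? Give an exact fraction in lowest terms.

19/3

Town X mixes with probability p on South, chosen so Town Y is indifferent: 5p + 7(1−p) = 3p + 8(1−p) gives p = 1/3.
Town Y's expected payoff is 5·1/3 + 7·2/3 = 19/3.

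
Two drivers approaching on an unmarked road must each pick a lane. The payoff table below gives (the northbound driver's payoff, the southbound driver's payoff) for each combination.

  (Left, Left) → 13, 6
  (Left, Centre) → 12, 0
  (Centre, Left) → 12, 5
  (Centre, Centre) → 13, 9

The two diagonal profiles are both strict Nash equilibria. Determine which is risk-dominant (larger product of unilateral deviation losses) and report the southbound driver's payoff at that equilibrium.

6

At both Left: the northbound driver loses 13 − 12 = 1 by deviating; the southbound driver loses 6 − 0 = 6. Product = 1·6 = 6.
At both Centre: the northbound driver loses 13 − 12 = 1 by deviating; the southbound driver loses 9 − 5 = 4. Product = 1·4 = 4.
6 > 4, so both Left is risk-dominant. The southbound driver's payoff there is 6.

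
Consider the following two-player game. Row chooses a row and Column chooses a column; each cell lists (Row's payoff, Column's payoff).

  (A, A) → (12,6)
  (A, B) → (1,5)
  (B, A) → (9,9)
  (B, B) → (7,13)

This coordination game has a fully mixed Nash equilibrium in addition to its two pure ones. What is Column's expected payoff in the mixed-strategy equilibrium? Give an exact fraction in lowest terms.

Row mixes with probability p on A, chosen so Column is indifferent: 6p + 9(1−p) = 5p + 13(1−p) gives p = 4/5.
Column's expected payoff is 6·4/5 + 9·1/5 = 33/5.

33/5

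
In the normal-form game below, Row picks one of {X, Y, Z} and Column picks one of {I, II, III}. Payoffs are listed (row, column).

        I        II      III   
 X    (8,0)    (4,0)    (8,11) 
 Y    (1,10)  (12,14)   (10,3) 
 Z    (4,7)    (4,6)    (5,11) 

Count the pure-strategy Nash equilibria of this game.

1

(Y, II): Row gets 12 (best alternative 4); Column gets 14 (best alternative 10). Neither deviates — NE.
(X, I) is not a NE: Column would switch to III (11 > 0).
No other cell survives both best-response checks, so there is 1 pure NE.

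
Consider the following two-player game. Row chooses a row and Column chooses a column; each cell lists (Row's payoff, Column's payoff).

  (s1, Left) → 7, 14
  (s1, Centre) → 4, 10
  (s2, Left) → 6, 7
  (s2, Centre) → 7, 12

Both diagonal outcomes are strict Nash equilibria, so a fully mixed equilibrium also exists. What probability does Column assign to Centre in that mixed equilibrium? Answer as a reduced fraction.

Column's mix q on Left must make Row indifferent between s1 and s2.
Row's payoff from s1: 7q + 4(1−q). From s2: 6q + 7(1−q).
Set equal: 1q = 3(1−q) → q = 3/4.
Probability on Centre is 1 − 3/4 = 1/4.

1/4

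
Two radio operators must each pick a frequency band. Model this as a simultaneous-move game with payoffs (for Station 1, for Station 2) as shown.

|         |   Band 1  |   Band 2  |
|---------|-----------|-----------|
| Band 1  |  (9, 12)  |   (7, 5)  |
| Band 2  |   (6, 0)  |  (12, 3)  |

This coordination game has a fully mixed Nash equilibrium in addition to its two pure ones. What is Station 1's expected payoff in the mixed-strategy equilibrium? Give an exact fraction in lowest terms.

Station 2 mixes with probability q on Band 1, chosen so Station 1 is indifferent: 9q + 7(1−q) = 6q + 12(1−q) gives q = 5/8.
Station 1's expected payoff (from either row, since indifferent) is 9·5/8 + 7·3/8 = 33/4.

33/4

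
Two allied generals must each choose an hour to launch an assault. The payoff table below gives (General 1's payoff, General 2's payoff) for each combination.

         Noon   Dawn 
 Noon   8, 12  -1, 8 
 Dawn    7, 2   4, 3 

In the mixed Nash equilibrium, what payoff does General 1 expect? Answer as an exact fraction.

General 2 mixes with probability q on Noon, chosen so General 1 is indifferent: 8q + (-1)(1−q) = 7q + 4(1−q) gives q = 5/6.
General 1's expected payoff (from either row, since indifferent) is 8·5/6 + (-1)·1/6 = 13/2.

13/2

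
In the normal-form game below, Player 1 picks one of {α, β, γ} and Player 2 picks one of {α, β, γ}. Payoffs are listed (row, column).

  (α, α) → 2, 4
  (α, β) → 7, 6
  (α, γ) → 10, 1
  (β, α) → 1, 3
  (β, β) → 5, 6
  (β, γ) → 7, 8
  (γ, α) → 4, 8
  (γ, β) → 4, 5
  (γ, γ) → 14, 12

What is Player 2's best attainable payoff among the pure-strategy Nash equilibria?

12

(α, β) is a pure NE (Player 1: 7 ≥ 5; Player 2: 6 ≥ 4). Player 2 gets 6.
Both γ is a pure NE (Player 1: 14 ≥ 10; Player 2: 12 ≥ 8). Player 2 gets 12.
Every other cell has a profitable deviation for at least one player. Highest of {6, 12} is 12.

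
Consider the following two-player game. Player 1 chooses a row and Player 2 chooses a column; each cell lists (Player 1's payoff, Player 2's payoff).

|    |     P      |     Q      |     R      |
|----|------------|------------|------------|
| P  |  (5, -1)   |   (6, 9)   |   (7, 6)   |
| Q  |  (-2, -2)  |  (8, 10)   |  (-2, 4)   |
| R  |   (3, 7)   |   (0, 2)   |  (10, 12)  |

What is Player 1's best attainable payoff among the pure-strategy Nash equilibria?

Both Q is a pure NE (Player 1: 8 ≥ 6; Player 2: 10 ≥ 4). Player 1 gets 8.
Both R is a pure NE (Player 1: 10 ≥ 7; Player 2: 12 ≥ 7). Player 1 gets 10.
Every other cell has a profitable deviation for at least one player. Highest of {8, 10} is 10.

10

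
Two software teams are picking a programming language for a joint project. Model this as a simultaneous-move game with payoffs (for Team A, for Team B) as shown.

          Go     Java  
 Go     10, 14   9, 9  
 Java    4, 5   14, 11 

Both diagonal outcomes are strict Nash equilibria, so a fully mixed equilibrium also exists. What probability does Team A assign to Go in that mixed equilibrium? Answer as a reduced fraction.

Team A's mix p on Go must make Team B indifferent between Go and Java.
Team B's payoff from Go: 14p + 5(1−p). From Java: 9p + 11(1−p).
Set equal: 5p = 6(1−p) → p = 6/11.

6/11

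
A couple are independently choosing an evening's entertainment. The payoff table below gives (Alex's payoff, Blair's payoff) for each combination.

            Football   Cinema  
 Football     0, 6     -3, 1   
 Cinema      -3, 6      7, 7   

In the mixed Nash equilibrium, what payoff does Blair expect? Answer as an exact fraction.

6

Alex mixes with probability p on Football, chosen so Blair is indifferent: 6p + 6(1−p) = 1p + 7(1−p) gives p = 1/6.
Blair's expected payoff is 6·1/6 + 6·5/6 = 6.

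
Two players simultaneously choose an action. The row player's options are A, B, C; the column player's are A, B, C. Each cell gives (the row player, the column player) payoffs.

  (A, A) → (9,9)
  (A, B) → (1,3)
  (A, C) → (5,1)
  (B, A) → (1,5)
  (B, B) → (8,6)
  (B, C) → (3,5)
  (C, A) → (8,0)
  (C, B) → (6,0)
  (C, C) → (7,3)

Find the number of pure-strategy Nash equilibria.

3

Both A: the row player gets 9 (best alternative 8); the column player gets 9 (best alternative 3). Neither deviates — NE.
Both B: the row player gets 8 (best alternative 6); the column player gets 6 (best alternative 5). Neither deviates — NE.
Both C: the row player gets 7 (best alternative 5); the column player gets 3 (best alternative 0). Neither deviates — NE.
(C, B) is not a NE: the row player would switch to B (8 > 6).
No other cell survives both best-response checks, so there are 3 pure NE.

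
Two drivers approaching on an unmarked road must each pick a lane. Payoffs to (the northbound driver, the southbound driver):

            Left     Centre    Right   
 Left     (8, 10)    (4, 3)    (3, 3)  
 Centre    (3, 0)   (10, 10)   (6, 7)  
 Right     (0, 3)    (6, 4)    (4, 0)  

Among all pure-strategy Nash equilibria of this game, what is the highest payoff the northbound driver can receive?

10

Both Left is a pure NE (the northbound driver: 8 ≥ 3; the southbound driver: 10 ≥ 3). The northbound driver gets 8.
Both Centre is a pure NE (the northbound driver: 10 ≥ 6; the southbound driver: 10 ≥ 7). The northbound driver gets 10.
Every other cell has a profitable deviation for at least one player. Highest of {8, 10} is 10.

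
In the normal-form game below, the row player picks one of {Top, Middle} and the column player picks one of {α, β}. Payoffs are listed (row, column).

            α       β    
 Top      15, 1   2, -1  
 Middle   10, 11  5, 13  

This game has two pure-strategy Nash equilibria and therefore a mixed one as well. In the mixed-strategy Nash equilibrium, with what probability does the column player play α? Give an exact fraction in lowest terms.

3/8

The column player's mix q on α must make the row player indifferent between Top and Middle.
The row player's payoff from Top: 15q + 2(1−q). From Middle: 10q + 5(1−q).
Set equal: 5q = 3(1−q) → q = 3/8.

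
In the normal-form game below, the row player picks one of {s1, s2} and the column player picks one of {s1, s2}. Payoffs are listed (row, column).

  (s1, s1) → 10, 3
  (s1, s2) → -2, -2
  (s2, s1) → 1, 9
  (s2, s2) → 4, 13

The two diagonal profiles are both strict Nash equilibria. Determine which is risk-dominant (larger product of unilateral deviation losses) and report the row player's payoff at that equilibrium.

At both s1: the row player loses 10 − 1 = 9 by deviating; the column player loses 3 − (-2) = 5. Product = 9·5 = 45.
At both s2: the row player loses 4 − (-2) = 6 by deviating; the column player loses 13 − 9 = 4. Product = 6·4 = 24.
45 > 24, so both s1 is risk-dominant. The row player's payoff there is 10.

10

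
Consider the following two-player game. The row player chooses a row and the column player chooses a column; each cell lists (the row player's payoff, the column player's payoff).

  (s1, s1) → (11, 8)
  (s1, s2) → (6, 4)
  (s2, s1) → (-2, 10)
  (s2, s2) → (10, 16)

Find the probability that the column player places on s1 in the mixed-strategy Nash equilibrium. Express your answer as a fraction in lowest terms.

4/17

The column player's mix q on s1 must make the row player indifferent between s1 and s2.
The row player's payoff from s1: 11q + 6(1−q). From s2: (-2)q + 10(1−q).
Set equal: 13q = 4(1−q) → q = 4/17.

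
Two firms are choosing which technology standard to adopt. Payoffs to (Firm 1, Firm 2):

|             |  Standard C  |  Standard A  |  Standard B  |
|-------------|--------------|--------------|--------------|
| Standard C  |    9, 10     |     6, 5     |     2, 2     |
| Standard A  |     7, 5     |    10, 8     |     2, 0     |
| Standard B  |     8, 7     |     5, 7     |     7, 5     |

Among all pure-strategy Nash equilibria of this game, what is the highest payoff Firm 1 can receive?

Both Standard C is a pure NE (Firm 1: 9 ≥ 8; Firm 2: 10 ≥ 5). Firm 1 gets 9.
Both Standard A is a pure NE (Firm 1: 10 ≥ 6; Firm 2: 8 ≥ 5). Firm 1 gets 10.
Every other cell has a profitable deviation for at least one player. Highest of {9, 10} is 10.

10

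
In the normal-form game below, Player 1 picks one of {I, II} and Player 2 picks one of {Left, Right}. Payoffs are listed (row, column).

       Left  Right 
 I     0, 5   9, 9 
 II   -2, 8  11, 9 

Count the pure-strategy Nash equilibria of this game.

1

(II, Right): Player 1 gets 11 (best alternative 9); Player 2 gets 9 (best alternative 8). Neither deviates — NE.
(I, Left) is not a NE: Player 2 would switch to Right (9 > 5).
No other cell survives both best-response checks, so there is 1 pure NE.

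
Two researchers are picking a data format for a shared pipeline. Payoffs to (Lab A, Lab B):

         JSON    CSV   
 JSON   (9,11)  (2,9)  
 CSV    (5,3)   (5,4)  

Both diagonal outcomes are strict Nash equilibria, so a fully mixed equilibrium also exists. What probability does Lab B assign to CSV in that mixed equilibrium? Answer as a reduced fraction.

Lab B's mix q on JSON must make Lab A indifferent between JSON and CSV.
Lab A's payoff from JSON: 9q + 2(1−q). From CSV: 5q + 5(1−q).
Set equal: 4q = 3(1−q) → q = 3/7.
Probability on CSV is 1 − 3/7 = 4/7.

4/7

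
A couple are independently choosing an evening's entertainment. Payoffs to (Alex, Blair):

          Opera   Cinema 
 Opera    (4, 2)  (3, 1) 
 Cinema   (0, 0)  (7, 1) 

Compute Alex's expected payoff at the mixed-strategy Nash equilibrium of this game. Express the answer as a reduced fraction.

7/2

Blair mixes with probability q on Opera, chosen so Alex is indifferent: 4q + 3(1−q) = 0q + 7(1−q) gives q = 1/2.
Alex's expected payoff (from either row, since indifferent) is 4·1/2 + 3·1/2 = 7/2.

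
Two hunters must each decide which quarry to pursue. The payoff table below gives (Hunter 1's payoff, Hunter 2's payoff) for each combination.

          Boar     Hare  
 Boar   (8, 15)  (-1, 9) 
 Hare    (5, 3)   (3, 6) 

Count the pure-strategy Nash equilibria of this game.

Both Boar: Hunter 1 gets 8 (best alternative 5); Hunter 2 gets 15 (best alternative 9). Neither deviates — NE.
Both Hare: Hunter 1 gets 3 (best alternative -1); Hunter 2 gets 6 (best alternative 3). Neither deviates — NE.
(Boar, Hare) is not a NE: Hunter 1 would switch to Hare (3 > -1).
No other cell survives both best-response checks, so there are 2 pure NE.

2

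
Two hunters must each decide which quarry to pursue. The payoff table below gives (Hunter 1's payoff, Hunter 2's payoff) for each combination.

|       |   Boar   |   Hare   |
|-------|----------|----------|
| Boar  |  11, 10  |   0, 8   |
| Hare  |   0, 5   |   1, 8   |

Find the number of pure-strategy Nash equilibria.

2

Both Boar: Hunter 1 gets 11 (best alternative 0); Hunter 2 gets 10 (best alternative 8). Neither deviates — NE.
Both Hare: Hunter 1 gets 1 (best alternative 0); Hunter 2 gets 8 (best alternative 5). Neither deviates — NE.
(Boar, Hare) is not a NE: Hunter 1 would switch to Hare (1 > 0).
No other cell survives both best-response checks, so there are 2 pure NE.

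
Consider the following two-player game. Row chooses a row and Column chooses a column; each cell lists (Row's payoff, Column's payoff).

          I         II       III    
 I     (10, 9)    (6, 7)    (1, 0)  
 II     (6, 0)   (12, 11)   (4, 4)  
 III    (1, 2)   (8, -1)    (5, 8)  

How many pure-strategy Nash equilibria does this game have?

3

Both I: Row gets 10 (best alternative 6); Column gets 9 (best alternative 7). Neither deviates — NE.
Both II: Row gets 12 (best alternative 8); Column gets 11 (best alternative 4). Neither deviates — NE.
Both III: Row gets 5 (best alternative 4); Column gets 8 (best alternative 2). Neither deviates — NE.
(III, II) is not a NE: Row would switch to II (12 > 8).
No other cell survives both best-response checks, so there are 3 pure NE.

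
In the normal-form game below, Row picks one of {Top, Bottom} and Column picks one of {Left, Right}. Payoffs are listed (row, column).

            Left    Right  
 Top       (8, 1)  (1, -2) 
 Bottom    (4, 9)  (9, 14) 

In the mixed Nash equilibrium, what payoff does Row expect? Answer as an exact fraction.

17/3

Column mixes with probability q on Left, chosen so Row is indifferent: 8q + 1(1−q) = 4q + 9(1−q) gives q = 2/3.
Row's expected payoff (from either row, since indifferent) is 8·2/3 + 1·1/3 = 17/3.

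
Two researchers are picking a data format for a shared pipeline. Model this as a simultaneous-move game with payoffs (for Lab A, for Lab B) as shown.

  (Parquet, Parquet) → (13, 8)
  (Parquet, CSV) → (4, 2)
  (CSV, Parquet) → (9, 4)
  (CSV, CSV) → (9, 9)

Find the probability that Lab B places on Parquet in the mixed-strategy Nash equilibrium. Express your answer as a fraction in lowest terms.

5/9

Lab B's mix q on Parquet must make Lab A indifferent between Parquet and CSV.
Lab A's payoff from Parquet: 13q + 4(1−q). From CSV: 9q + 9(1−q).
Set equal: 4q = 5(1−q) → q = 5/9.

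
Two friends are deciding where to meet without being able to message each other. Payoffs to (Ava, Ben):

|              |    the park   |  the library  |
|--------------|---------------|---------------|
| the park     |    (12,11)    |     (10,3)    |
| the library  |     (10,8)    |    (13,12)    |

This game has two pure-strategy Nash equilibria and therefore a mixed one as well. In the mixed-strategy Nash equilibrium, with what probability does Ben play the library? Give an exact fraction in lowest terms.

Ben's mix q on the park must make Ava indifferent between the park and the library.
Ava's payoff from the park: 12q + 10(1−q). From the library: 10q + 13(1−q).
Set equal: 2q = 3(1−q) → q = 3/5.
Probability on the library is 1 − 3/5 = 2/5.

2/5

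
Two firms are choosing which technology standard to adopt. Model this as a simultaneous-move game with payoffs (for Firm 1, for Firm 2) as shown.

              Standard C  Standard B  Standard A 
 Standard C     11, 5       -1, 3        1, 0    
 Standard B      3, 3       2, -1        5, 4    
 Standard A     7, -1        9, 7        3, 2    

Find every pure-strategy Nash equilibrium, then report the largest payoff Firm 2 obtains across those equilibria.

Both Standard C is a pure NE (Firm 1: 11 ≥ 7; Firm 2: 5 ≥ 3). Firm 2 gets 5.
(Standard B, Standard A) is a pure NE (Firm 1: 5 ≥ 3; Firm 2: 4 ≥ 3). Firm 2 gets 4.
(Standard A, Standard B) is a pure NE (Firm 1: 9 ≥ 2; Firm 2: 7 ≥ 2). Firm 2 gets 7.
Every other cell has a profitable deviation for at least one player. Highest of {5, 4, 7} is 7.

7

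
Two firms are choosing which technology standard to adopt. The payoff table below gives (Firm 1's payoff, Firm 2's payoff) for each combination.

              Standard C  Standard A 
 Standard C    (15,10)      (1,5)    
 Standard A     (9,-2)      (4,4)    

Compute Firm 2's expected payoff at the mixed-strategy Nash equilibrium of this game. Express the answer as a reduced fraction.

Firm 1 mixes with probability p on Standard C, chosen so Firm 2 is indifferent: 10p + (-2)(1−p) = 5p + 4(1−p) gives p = 6/11.
Firm 2's expected payoff is 10·6/11 + (-2)·5/11 = 50/11.

50/11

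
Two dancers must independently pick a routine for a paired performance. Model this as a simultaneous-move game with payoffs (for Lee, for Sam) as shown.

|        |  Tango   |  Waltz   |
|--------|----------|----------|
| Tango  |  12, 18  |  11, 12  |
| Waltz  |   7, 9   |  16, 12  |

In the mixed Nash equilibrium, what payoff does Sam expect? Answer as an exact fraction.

12

Lee mixes with probability p on Tango, chosen so Sam is indifferent: 18p + 9(1−p) = 12p + 12(1−p) gives p = 1/3.
Sam's expected payoff is 18·1/3 + 9·2/3 = 12.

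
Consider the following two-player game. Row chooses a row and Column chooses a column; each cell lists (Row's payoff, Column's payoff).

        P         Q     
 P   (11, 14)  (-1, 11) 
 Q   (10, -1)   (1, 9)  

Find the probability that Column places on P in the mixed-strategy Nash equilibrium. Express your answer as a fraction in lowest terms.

Column's mix q on P must make Row indifferent between P and Q.
Row's payoff from P: 11q + (-1)(1−q). From Q: 10q + 1(1−q).
Set equal: 1q = 2(1−q) → q = 2/3.

2/3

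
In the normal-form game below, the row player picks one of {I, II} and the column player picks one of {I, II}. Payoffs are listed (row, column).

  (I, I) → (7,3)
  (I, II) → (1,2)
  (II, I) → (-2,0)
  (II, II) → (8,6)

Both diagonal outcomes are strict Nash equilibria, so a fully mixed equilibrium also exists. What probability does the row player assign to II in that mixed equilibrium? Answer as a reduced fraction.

The row player's mix p on I must make the column player indifferent between I and II.
The column player's payoff from I: 3p + 0(1−p). From II: 2p + 6(1−p).
Set equal: 1p = 6(1−p) → p = 6/7.
Probability on II is 1 − 6/7 = 1/7.

1/7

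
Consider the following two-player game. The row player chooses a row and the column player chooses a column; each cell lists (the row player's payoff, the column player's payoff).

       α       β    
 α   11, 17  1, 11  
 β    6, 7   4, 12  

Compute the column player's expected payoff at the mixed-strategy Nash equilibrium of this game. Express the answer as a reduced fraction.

127/11

The row player mixes with probability p on α, chosen so the column player is indifferent: 17p + 7(1−p) = 11p + 12(1−p) gives p = 5/11.
The column player's expected payoff is 17·5/11 + 7·6/11 = 127/11.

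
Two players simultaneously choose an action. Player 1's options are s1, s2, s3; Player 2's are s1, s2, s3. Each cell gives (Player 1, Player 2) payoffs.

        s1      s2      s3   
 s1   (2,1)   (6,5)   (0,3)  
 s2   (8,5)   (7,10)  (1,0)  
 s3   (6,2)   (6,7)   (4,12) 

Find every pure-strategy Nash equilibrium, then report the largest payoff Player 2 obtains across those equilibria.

Both s2 is a pure NE (Player 1: 7 ≥ 6; Player 2: 10 ≥ 5). Player 2 gets 10.
Both s3 is a pure NE (Player 1: 4 ≥ 1; Player 2: 12 ≥ 7). Player 2 gets 12.
Every other cell has a profitable deviation for at least one player. Highest of {10, 12} is 12.

12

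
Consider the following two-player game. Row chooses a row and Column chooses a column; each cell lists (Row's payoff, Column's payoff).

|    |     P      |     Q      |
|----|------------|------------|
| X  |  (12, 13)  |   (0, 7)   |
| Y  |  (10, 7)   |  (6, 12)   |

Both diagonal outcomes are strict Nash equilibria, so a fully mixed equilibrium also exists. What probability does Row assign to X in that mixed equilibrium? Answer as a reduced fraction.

Row's mix p on X must make Column indifferent between P and Q.
Column's payoff from P: 13p + 7(1−p). From Q: 7p + 12(1−p).
Set equal: 6p = 5(1−p) → p = 5/11.

5/11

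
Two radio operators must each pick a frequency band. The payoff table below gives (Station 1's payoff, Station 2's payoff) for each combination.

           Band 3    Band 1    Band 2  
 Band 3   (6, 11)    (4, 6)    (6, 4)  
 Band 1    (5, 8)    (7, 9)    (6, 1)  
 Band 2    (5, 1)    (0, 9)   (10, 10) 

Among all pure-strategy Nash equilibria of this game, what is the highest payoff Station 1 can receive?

10

Both Band 3 is a pure NE (Station 1: 6 ≥ 5; Station 2: 11 ≥ 6). Station 1 gets 6.
Both Band 1 is a pure NE (Station 1: 7 ≥ 4; Station 2: 9 ≥ 8). Station 1 gets 7.
Both Band 2 is a pure NE (Station 1: 10 ≥ 6; Station 2: 10 ≥ 9). Station 1 gets 10.
Every other cell has a profitable deviation for at least one player. Highest of {6, 7, 10} is 10.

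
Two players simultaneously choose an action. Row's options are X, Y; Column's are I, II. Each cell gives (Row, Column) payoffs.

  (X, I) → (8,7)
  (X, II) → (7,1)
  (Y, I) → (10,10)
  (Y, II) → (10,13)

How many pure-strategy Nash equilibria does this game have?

1

(Y, II): Row gets 10 (best alternative 7); Column gets 13 (best alternative 10). Neither deviates — NE.
(X, I) is not a NE: Row would switch to Y (10 > 8).
No other cell survives both best-response checks, so there is 1 pure NE.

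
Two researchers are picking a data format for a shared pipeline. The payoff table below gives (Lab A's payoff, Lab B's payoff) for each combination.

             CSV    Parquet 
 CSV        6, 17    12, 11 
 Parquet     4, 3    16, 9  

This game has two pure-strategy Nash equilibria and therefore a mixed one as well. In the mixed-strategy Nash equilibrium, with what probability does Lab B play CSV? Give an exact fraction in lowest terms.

2/3

Lab B's mix q on CSV must make Lab A indifferent between CSV and Parquet.
Lab A's payoff from CSV: 6q + 12(1−q). From Parquet: 4q + 16(1−q).
Set equal: 2q = 4(1−q) → q = 4/6 = 2/3.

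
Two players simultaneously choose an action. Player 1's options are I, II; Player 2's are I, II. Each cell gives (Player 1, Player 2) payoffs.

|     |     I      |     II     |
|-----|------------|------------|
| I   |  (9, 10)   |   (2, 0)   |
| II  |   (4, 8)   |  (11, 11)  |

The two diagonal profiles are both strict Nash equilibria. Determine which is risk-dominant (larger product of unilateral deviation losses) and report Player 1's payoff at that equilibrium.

9

At both I: Player 1 loses 9 − 4 = 5 by deviating; Player 2 loses 10 − 0 = 10. Product = 5·10 = 50.
At both II: Player 1 loses 11 − 2 = 9 by deviating; Player 2 loses 11 − 8 = 3. Product = 9·3 = 27.
50 > 27, so both I is risk-dominant. Player 1's payoff there is 9.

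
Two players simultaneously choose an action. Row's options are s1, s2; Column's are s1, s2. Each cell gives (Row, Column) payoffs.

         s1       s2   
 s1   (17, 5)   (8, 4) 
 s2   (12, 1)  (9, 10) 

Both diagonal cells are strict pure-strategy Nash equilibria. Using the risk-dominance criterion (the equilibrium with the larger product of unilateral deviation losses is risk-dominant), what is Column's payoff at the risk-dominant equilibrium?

At both s1: Row loses 17 − 12 = 5 by deviating; Column loses 5 − 4 = 1. Product = 5·1 = 5.
At both s2: Row loses 9 − 8 = 1 by deviating; Column loses 10 − 1 = 9. Product = 1·9 = 9.
9 > 5, so both s2 is risk-dominant. Column's payoff there is 10.

10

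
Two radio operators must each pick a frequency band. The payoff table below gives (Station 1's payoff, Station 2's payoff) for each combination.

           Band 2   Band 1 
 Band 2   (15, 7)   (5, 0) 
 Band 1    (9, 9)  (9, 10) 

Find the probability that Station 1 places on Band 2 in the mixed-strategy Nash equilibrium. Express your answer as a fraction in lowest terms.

1/8

Station 1's mix p on Band 2 must make Station 2 indifferent between Band 2 and Band 1.
Station 2's payoff from Band 2: 7p + 9(1−p). From Band 1: 0p + 10(1−p).
Set equal: 7p = 1(1−p) → p = 1/8.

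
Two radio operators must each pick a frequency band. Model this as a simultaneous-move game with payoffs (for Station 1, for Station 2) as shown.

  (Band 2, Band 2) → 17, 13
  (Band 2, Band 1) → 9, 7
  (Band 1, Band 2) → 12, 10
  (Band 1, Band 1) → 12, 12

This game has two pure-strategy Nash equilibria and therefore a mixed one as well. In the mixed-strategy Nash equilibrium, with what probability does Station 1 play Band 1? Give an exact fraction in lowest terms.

Station 1's mix p on Band 2 must make Station 2 indifferent between Band 2 and Band 1.
Station 2's payoff from Band 2: 13p + 10(1−p). From Band 1: 7p + 12(1−p).
Set equal: 6p = 2(1−p) → p = 2/8 = 1/4.
Probability on Band 1 is 1 − 1/4 = 3/4.

3/4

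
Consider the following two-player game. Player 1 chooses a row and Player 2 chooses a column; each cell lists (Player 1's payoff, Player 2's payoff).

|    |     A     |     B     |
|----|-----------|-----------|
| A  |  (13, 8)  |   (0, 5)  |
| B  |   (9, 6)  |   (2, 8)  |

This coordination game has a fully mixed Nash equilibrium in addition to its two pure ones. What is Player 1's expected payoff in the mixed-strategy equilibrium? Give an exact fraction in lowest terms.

13/3

Player 2 mixes with probability q on A, chosen so Player 1 is indifferent: 13q + 0(1−q) = 9q + 2(1−q) gives q = 1/3.
Player 1's expected payoff (from either row, since indifferent) is 13·1/3 + 0·2/3 = 13/3.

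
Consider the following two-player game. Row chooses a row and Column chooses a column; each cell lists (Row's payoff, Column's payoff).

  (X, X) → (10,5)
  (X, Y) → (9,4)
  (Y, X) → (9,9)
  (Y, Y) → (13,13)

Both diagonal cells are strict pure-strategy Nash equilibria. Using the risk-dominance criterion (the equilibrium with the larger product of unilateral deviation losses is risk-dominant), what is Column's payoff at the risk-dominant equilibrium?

At both X: Row loses 10 − 9 = 1 by deviating; Column loses 5 − 4 = 1. Product = 1·1 = 1.
At both Y: Row loses 13 − 9 = 4 by deviating; Column loses 13 − 9 = 4. Product = 4·4 = 16.
16 > 1, so both Y is risk-dominant. Column's payoff there is 13.

13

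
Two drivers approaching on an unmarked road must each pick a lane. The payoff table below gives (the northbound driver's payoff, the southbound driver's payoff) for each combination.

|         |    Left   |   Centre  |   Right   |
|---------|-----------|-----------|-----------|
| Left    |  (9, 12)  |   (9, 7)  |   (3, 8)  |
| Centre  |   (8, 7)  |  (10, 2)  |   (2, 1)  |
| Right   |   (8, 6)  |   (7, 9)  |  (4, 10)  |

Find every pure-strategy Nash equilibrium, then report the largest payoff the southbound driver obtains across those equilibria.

12

Both Left is a pure NE (the northbound driver: 9 ≥ 8; the southbound driver: 12 ≥ 8). The southbound driver gets 12.
Both Right is a pure NE (the northbound driver: 4 ≥ 3; the southbound driver: 10 ≥ 9). The southbound driver gets 10.
Every other cell has a profitable deviation for at least one player. Highest of {12, 10} is 12.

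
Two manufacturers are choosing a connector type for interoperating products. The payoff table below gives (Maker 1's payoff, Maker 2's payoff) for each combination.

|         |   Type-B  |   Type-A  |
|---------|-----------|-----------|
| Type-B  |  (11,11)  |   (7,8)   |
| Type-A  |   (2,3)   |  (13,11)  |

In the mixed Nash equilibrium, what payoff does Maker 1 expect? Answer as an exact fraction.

43/5

Maker 2 mixes with probability q on Type-B, chosen so Maker 1 is indifferent: 11q + 7(1−q) = 2q + 13(1−q) gives q = 2/5.
Maker 1's expected payoff (from either row, since indifferent) is 11·2/5 + 7·3/5 = 43/5.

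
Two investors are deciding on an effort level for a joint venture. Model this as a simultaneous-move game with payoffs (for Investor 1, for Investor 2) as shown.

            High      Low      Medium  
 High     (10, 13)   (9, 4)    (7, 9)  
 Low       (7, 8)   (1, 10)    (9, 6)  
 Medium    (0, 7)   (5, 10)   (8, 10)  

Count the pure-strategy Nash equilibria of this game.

1

Both High: Investor 1 gets 10 (best alternative 7); Investor 2 gets 13 (best alternative 9). Neither deviates — NE.
Both Medium is not a NE: Investor 1 would switch to Low (9 > 8).
No other cell survives both best-response checks, so there is 1 pure NE.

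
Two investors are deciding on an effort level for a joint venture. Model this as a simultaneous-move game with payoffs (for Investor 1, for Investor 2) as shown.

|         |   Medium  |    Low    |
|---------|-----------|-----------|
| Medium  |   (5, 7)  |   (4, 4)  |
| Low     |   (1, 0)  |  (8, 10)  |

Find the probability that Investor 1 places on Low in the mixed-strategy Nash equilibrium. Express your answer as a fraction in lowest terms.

Investor 1's mix p on Medium must make Investor 2 indifferent between Medium and Low.
Investor 2's payoff from Medium: 7p + 0(1−p). From Low: 4p + 10(1−p).
Set equal: 3p = 10(1−p) → p = 10/13.
Probability on Low is 1 − 10/13 = 3/13.

3/13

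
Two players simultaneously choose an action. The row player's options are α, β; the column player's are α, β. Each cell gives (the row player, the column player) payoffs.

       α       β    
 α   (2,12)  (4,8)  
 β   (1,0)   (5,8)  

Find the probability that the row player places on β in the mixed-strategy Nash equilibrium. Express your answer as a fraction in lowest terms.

1/3

The row player's mix p on α must make the column player indifferent between α and β.
The column player's payoff from α: 12p + 0(1−p). From β: 8p + 8(1−p).
Set equal: 4p = 8(1−p) → p = 8/12 = 2/3.
Probability on β is 1 − 2/3 = 1/3.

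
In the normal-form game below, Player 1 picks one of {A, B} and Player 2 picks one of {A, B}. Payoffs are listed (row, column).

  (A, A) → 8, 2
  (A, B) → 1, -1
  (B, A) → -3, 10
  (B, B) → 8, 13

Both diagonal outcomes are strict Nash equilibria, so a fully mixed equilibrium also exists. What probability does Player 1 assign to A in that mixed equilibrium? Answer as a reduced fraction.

Player 1's mix p on A must make Player 2 indifferent between A and B.
Player 2's payoff from A: 2p + 10(1−p). From B: (-1)p + 13(1−p).
Set equal: 3p = 3(1−p) → p = 3/6 = 1/2.

1/2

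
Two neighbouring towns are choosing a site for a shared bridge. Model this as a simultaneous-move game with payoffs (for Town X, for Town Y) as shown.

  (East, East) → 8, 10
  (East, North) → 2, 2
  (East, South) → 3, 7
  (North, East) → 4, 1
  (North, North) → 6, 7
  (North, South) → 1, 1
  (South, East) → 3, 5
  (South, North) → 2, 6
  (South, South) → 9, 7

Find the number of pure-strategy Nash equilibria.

Both East: Town X gets 8 (best alternative 4); Town Y gets 10 (best alternative 7). Neither deviates — NE.
Both North: Town X gets 6 (best alternative 2); Town Y gets 7 (best alternative 1). Neither deviates — NE.
Both South: Town X gets 9 (best alternative 3); Town Y gets 7 (best alternative 6). Neither deviates — NE.
(East, North) is not a NE: Town X would switch to North (6 > 2).
No other cell survives both best-response checks, so there are 3 pure NE.

3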